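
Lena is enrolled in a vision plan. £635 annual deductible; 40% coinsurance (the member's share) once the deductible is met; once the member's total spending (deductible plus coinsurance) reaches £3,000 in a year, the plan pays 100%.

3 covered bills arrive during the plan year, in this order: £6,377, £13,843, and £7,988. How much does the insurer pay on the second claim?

£13,774.80

Bill 1, £6,377: £635 finishes the deductible; £5,742 goes to coinsurance; 40% of £5,742 = £2,296.80. Member pays £2,931.80; OOP now £2,931.80. Insurer: £6,377 − £2,931.80 = £3,445.20.
Bill 2, £13,843: deductible met; 40% of £13,843 = £5,537.20. OOP would hit £8,469 > £3,000, so the cap limits the member to £3,000 − £2,931.80 = £68.20. Plan pays £13,843 − £68.20 = £13,774.80.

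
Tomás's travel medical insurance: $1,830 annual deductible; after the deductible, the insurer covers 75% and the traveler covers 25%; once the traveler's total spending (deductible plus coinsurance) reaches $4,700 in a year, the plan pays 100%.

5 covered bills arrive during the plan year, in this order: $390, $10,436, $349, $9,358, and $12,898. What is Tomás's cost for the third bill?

Claim 1 — $390: fully absorbed by the deductible. Cost to traveler: $390. OOP to date $390.
Claim 2 — $10,436: $1,440 finishes the deductible; $8,996 goes to coinsurance; 25% of $8,996 = $2,249. Traveler pays $3,689; OOP now $4,079.
Claim 3 — $349: deductible met; 25% of $349 = $87.25. Traveler owes $87.25 (running OOP $4,166.25).

$87.25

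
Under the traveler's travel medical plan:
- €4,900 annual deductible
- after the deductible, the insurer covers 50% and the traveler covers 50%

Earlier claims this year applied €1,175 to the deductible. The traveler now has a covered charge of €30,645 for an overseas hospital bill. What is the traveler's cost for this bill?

€17,185

Remaining deductible: €4,900 − €1,175 = €3,725.
That leaves €30,645 − €3,725 = €26,920 for coinsurance.
50% of €26,920 = €13,460 falls to the traveler.
Traveler responsibility: €3,725 + €13,460 = €17,185.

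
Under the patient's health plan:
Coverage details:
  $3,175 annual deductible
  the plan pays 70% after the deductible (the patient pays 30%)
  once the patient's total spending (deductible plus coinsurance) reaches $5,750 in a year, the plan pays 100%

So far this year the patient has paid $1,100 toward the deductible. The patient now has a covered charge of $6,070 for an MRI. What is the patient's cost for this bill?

$1,100 of the $3,175 deductible is already met, leaving $2,075.
That leaves $6,070 − $2,075 = $3,995 for coinsurance.
30% of $3,995 = $1,198.50 falls to the patient.
So the patient owes $2,075 + $1,198.50 = $3,273.50 before any cap.
Total out-of-pocket so far would be $1,100 + $3,273.50 = $4,373.50, below the $5,750 cap — no reduction.

$3,273.50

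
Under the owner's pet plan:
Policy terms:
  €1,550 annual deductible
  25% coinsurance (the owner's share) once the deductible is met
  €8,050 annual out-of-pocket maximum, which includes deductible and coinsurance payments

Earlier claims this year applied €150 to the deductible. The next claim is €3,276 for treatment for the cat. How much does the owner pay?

Remaining deductible: €1,550 − €150 = €1,400.
The remaining €1,876 (= €3,276 − €1,400) moves to coinsurance.
Owner's 25% share of €1,876 is €469.
So the owner owes €1,400 + €469 = €1,869 before any cap.
Total out-of-pocket so far would be €150 + €1,869 = €2,019, below the €8,050 cap — no reduction.

€1,869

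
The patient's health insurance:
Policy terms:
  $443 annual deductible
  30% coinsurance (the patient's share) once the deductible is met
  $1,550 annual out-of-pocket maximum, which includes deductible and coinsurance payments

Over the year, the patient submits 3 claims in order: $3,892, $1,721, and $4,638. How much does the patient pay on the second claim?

#1 ($3,892): deductible takes $443, $3,449 remains; 30% of $3,449 = $1,034.70. Cost to patient: $1,477.70. OOP to date $1,477.70.
#2 ($1,721): deductible met; 30% of $1,721 = $516.30. That would push OOP to $1,994, over the $1,550 cap, so patient pays $1,550 − $1,477.70 = $72.30.

$72.30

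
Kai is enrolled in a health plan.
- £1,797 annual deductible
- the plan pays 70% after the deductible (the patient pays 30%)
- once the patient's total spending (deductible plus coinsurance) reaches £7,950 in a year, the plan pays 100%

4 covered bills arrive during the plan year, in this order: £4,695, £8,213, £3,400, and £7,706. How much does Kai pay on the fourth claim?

Bill 1, £4,695: deductible takes £1,797, £2,898 remains; 30% of £2,898 = £869.40. Cost to patient: £2,666.40. OOP to date £2,666.40.
Bill 2, £8,213: 30% coinsurance on £8,213 = £2,463.90. Patient pays £2,463.90; OOP now £5,130.30.
Bill 3, £3,400: 30% coinsurance on £3,400 = £1,020. Cost to patient: £1,020. OOP to date £6,150.30.
Bill 4, £7,706: deductible already satisfied, so patient's share is 30% × £7,706 = £2,311.80. Adding that to £6,150.30 gives £8,462.10, past the £7,950 cap; patient pays only £7,950 − £6,150.30 = £1,799.70.

£1,799.70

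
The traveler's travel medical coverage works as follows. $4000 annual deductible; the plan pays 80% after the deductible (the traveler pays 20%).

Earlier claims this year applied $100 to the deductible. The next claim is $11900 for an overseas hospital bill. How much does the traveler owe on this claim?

Deductible still to meet: $4000 − $100 = $3900.
The remaining $8000 (= $11900 − $3900) moves to coinsurance.
Coinsurance: $8000 × 20% = $1600.
That puts the traveler's cost at $3900 + $1600 = $5500.

$5500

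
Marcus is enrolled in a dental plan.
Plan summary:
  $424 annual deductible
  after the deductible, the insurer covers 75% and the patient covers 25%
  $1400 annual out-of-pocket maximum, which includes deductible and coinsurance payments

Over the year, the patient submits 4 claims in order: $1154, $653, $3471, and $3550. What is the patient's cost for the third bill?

$630.25

Claim 1 ($1154): $424 finishes the deductible; $730 goes to coinsurance; patient's 25% is $182.50. Patient owes $606.50 (running OOP $606.50).
Claim 2 ($653): 25% coinsurance on $653 = $163.25. Patient owes $163.25 (running OOP $769.75).
Claim 3 ($3471): deductible met; 25% of $3471 = $867.75. Adding that to $769.75 gives $1637.50, past the $1400 cap; patient pays only $1400 − $769.75 = $630.25.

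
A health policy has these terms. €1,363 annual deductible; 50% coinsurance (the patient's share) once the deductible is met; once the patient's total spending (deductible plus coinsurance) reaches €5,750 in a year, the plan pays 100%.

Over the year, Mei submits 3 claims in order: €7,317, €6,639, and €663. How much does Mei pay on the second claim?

#1 (€7,317): €1,363 finishes the deductible; €5,954 goes to coinsurance; 50% of €5,954 = €2,977. Cost to patient: €4,340. OOP to date €4,340.
#2 (€6,639): deductible already satisfied, so patient's share is 50% × €6,639 = €3,319.50. OOP would hit €7,659.50 > €5,750, so the cap limits the patient to €5,750 − €4,340 = €1,410.

€1,410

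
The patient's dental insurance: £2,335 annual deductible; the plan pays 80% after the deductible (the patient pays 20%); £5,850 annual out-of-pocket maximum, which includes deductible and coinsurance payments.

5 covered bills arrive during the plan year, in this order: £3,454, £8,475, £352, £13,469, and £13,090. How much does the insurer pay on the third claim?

£281.60

Claim 1 (£3,454): deductible takes £2,335, £1,119 remains; 20% of £1,119 = £223.80. Cost to patient: £2,558.80. OOP to date £2,558.80. Insurer: £3,454 − £2,558.80 = £895.20.
Claim 2 (£8,475): deductible already satisfied, so patient's share is 20% × £8,475 = £1,695. Patient pays £1,695; OOP now £4,253.80. Plan pays £8,475 − £1,695 = £6,780.
Claim 3 (£352): deductible already satisfied, so patient's share is 20% × £352 = £70.40. Cost to patient: £70.40. OOP to date £4,324.20. Insurer: £352 − £70.40 = £281.60.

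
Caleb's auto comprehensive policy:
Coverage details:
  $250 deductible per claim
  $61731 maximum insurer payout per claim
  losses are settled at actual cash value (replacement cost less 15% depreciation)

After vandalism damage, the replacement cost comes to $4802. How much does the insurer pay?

Depreciate 15%: the covered value is $4802 × 0.85 = $4081.70.
Subtract the deductible: $4081.70 − $250 = $3831.70.
$3831.70 is within the $61731 limit, so the insurer pays $3831.70.

$3831.70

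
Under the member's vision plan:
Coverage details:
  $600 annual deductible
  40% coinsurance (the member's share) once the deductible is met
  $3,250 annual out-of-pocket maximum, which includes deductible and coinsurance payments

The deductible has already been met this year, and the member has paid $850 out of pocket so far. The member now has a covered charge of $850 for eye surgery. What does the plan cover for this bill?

The deductible is already satisfied, so the full bill goes to coinsurance.
Coinsurance: $850 × 40% = $340.
Cumulative spending $850 + $340 = $1,190 stays under the $3,250 maximum.
The insurer covers the remainder: $850 − $340 = $510.

$510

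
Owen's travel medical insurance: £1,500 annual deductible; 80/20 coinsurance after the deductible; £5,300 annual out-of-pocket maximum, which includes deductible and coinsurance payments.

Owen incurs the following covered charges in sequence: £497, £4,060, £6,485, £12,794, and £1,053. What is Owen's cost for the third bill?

£1,297

Bill 1, £497: entire amount goes to the deductible. Traveler pays £497; OOP now £497.
Bill 2, £4,060: £1,003 to deductible, leaving £3,057; 20% of £3,057 = £611.40. Traveler owes £1,614.40 (running OOP £2,111.40).
Bill 3, £6,485: 20% coinsurance on £6,485 = £1,297. Traveler owes £1,297 (running OOP £3,408.40).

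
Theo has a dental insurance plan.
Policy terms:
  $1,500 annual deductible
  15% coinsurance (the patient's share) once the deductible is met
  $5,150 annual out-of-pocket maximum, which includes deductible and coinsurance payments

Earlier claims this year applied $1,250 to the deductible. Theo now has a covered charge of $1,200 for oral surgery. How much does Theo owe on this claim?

$392.50

Remaining deductible: $1,500 − $1,250 = $250.
That leaves $1,200 − $250 = $950 for coinsurance.
15% of $950 = $142.50 falls to the patient.
So the patient owes $250 + $142.50 = $392.50 before any cap.
Total out-of-pocket so far would be $1,250 + $392.50 = $1,642.50, below the $5,150 cap — no reduction.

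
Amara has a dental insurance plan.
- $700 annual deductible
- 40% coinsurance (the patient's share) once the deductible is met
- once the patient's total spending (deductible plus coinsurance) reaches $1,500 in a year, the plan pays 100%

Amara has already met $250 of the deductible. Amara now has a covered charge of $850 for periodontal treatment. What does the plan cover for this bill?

$250 of the $700 deductible is already met, leaving $450.
After the $450 deductible portion, $850 − $450 = $400 is subject to coinsurance.
40% of $400 = $160 falls to the patient.
So the patient owes $450 + $160 = $610 before any cap.
Total out-of-pocket so far would be $250 + $610 = $860, below the $1,500 cap — no reduction.
The insurer covers the remainder: $850 − $610 = $240.

$240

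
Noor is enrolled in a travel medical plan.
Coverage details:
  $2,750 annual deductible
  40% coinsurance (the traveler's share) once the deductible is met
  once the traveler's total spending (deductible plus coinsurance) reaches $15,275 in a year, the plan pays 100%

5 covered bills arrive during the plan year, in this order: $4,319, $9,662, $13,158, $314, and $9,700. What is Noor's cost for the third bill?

$5,263.20

#1 ($4,319): deductible takes $2,750, $1,569 remains; traveler's 40% is $627.60. Cost to traveler: $3,377.60. OOP to date $3,377.60.
#2 ($9,662): deductible met; 40% of $9,662 = $3,864.80. Traveler pays $3,864.80; OOP now $7,242.40.
#3 ($13,158): deductible already satisfied, so traveler's share is 40% × $13,158 = $5,263.20. Traveler pays $5,263.20; OOP now $12,505.60.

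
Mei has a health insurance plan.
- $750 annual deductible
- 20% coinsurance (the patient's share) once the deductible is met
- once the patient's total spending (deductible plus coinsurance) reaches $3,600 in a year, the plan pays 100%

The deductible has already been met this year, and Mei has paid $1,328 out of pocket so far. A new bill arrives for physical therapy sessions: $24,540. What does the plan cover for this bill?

The deductible is already satisfied, so the full bill goes to coinsurance.
Patient's 20% share of $24,540 is $4,908.
Year-to-date out-of-pocket would reach $1,328 + $4,908 = $6,236, above the $3,600 maximum, so the patient pays only $3,600 − $1,328 = $2,272.
The insurer covers the remainder: $24,540 − $2,272 = $22,268.

$22,268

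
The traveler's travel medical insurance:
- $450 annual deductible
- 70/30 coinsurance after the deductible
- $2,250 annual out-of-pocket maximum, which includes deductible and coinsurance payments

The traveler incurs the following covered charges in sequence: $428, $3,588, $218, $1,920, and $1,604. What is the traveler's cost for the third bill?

$65.40

Claim 1 ($428): all of it applies to the deductible. Traveler owes $428 (running OOP $428).
Claim 2 ($3,588): $22 to deductible, leaving $3,566; traveler's 30% is $1,069.80. Traveler pays $1,091.80; OOP now $1,519.80.
Claim 3 ($218): deductible met; 30% of $218 = $65.40. Traveler owes $65.40 (running OOP $1,585.20).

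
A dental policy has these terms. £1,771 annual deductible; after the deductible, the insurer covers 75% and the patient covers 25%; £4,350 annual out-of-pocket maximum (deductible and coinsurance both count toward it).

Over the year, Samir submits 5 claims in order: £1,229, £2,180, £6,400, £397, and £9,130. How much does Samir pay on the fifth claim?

Claim 1 (£1,229): entire amount goes to the deductible. Patient pays £1,229; OOP now £1,229.
Claim 2 (£2,180): £542 to deductible, leaving £1,638; patient's 25% is £409.50. Patient pays £951.50; OOP now £2,180.50.
Claim 3 (£6,400): deductible already satisfied, so patient's share is 25% × £6,400 = £1,600. Patient owes £1,600 (running OOP £3,780.50).
Claim 4 (£397): deductible met; 25% of £397 = £99.25. Patient owes £99.25 (running OOP £3,879.75).
Claim 5 (£9,130): 25% coinsurance on £9,130 = £2,282.50. That would push OOP to £6,162.25, over the £4,350 cap, so patient pays £4,350 − £3,879.75 = £470.25.

£470.25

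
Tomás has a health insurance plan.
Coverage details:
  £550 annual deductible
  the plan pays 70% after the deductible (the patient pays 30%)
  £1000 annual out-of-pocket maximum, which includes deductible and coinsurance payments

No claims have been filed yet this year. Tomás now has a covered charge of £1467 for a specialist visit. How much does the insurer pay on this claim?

£641.90

Deductible not yet touched, so the first £550 of the bill goes to the deductible.
The remaining £917 (= £1467 − £550) moves to coinsurance.
Coinsurance: £917 × 30% = £275.10.
That puts the patient's cost at £550 + £275.10 = £825.10 before any cap.
Year-to-date out-of-pocket becomes £0 + £825.10 = £825.10, still under the £1000 maximum, so no cap applies.
The insurer covers the remainder: £1467 − £825.10 = £641.90.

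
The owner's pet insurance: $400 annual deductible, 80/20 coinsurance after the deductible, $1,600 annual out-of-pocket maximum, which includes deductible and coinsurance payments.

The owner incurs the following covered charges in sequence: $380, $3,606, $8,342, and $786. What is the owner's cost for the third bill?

$482.80

Claim 1 ($380): fully absorbed by the deductible. Cost to owner: $380. OOP to date $380.
Claim 2 ($3,606): deductible takes $20, $3,586 remains; coinsurance $3,586 × 20% = $717.20. Owner owes $737.20 (running OOP $1,117.20).
Claim 3 ($8,342): 20% coinsurance on $8,342 = $1,668.40. Adding that to $1,117.20 gives $2,785.60, past the $1,600 cap; owner pays only $1,600 − $1,117.20 = $482.80.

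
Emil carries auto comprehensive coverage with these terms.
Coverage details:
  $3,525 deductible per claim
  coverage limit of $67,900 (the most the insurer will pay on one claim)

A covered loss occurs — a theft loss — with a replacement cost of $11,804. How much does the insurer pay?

Less the $3,525 deductible: $11,804 − $3,525 = $8,279.
$8,279 ≤ $67,900, so the limit doesn't bind; insurer pays $8,279.

$8,279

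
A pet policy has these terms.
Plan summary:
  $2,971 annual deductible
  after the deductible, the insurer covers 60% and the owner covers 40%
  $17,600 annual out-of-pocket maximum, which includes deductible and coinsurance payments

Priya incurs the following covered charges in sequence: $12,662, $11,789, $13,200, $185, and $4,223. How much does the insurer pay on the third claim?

#1 ($12,662): $2,971 finishes the deductible; $9,691 goes to coinsurance; coinsurance $9,691 × 40% = $3,876.40. Cost to owner: $6,847.40. OOP to date $6,847.40. Insurer: $12,662 − $6,847.40 = $5,814.60.
#2 ($11,789): 40% coinsurance on $11,789 = $4,715.60. Owner pays $4,715.60; OOP now $11,563. Plan pays $11,789 − $4,715.60 = $7,073.40.
#3 ($13,200): deductible already satisfied, so owner's share is 40% × $13,200 = $5,280. Cost to owner: $5,280. OOP to date $16,843. Insurer: $13,200 − $5,280 = $7,920.

$7,920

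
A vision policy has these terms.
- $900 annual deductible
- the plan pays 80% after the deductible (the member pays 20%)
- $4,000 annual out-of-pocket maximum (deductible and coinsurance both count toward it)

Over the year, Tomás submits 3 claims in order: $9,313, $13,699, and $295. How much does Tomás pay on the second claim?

Bill 1, $9,313: deductible takes $900, $8,413 remains; coinsurance $8,413 × 20% = $1,682.60. Cost to member: $2,582.60. OOP to date $2,582.60.
Bill 2, $13,699: 20% coinsurance on $13,699 = $2,739.80. That would push OOP to $5,322.40, over the $4,000 cap, so member pays $4,000 − $2,582.60 = $1,417.40.

$1,417.40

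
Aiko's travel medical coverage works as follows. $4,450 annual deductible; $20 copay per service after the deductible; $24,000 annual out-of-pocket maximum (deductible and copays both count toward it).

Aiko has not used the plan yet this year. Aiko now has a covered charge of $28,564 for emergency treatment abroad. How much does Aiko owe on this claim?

The full $4,450 deductible is still open; $4,450 of this bill applies to it.
That leaves $28,564 − $4,450 = $24,114 for the copay.
Copay on this service: $20.
That puts the traveler's cost at $4,450 + $20 = $4,470 before any cap.
Year-to-date out-of-pocket becomes $0 + $4,470 = $4,470, still under the $24,000 maximum, so no cap applies.

$4,470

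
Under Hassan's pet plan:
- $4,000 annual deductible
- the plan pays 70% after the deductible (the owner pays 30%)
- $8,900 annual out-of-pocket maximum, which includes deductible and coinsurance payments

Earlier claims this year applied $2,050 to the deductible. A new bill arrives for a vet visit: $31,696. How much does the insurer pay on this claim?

$24,846

$2,050 of the $4,000 deductible is already met, leaving $1,950.
That leaves $31,696 − $1,950 = $29,746 for coinsurance.
30% of $29,746 = $8,923.80 falls to the owner.
So the owner owes $1,950 + $8,923.80 = $10,873.80 before any cap.
Adding $10,873.80 to the $2,050 already spent would give $12,923.80, which exceeds the $8,900 cap; the owner pays just $8,900 − $2,050 = $6,850.
Insurer pays the balance: $31,696 − $6,850 = $24,846.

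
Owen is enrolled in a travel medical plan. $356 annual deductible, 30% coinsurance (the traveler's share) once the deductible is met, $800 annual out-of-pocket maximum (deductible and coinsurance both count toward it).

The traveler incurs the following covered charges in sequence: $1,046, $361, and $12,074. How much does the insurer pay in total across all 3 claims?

$12,681

#1 ($1,046): deductible takes $356, $690 remains; traveler's 30% is $207. Traveler pays $563; OOP now $563. Insurer: $1,046 − $563 = $483.
#2 ($361): deductible already satisfied, so traveler's share is 30% × $361 = $108.30. Cost to traveler: $108.30. OOP to date $671.30. Plan pays $361 − $108.30 = $252.70.
#3 ($12,074): deductible met; 30% of $12,074 = $3,622.20. That would push OOP to $4,293.50, over the $800 cap, so traveler pays $800 − $671.30 = $128.70. Insurer: $12,074 − $128.70 = $11,945.30.
Insurer total: $483 + $252.70 + $11,945.30 = $12,681.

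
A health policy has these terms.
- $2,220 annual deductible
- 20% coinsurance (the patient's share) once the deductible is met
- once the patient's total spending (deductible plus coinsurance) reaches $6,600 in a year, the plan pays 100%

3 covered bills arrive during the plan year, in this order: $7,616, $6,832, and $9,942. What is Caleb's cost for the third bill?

$1,934.40

Claim 1 — $7,616: deductible takes $2,220, $5,396 remains; patient's 20% is $1,079.20. Patient pays $3,299.20; OOP now $3,299.20.
Claim 2 — $6,832: deductible already satisfied, so patient's share is 20% × $6,832 = $1,366.40. Cost to patient: $1,366.40. OOP to date $4,665.60.
Claim 3 — $9,942: 20% coinsurance on $9,942 = $1,988.40. OOP would hit $6,654 > $6,600, so the cap limits the patient to $6,600 − $4,665.60 = $1,934.40.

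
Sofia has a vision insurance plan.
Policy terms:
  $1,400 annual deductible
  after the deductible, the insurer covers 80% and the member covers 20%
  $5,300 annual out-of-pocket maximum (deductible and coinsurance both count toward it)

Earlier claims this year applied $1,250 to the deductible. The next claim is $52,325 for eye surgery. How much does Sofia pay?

$1,250 of the $1,400 deductible is already met, leaving $150.
The remaining $52,175 (= $52,325 − $150) moves to coinsurance.
Member's 20% share of $52,175 is $10,435.
So the member owes $150 + $10,435 = $10,585 before any cap.
Year-to-date out-of-pocket would reach $1,250 + $10,585 = $11,835, above the $5,300 maximum, so the member pays only $5,300 − $1,250 = $4,050.

$4,050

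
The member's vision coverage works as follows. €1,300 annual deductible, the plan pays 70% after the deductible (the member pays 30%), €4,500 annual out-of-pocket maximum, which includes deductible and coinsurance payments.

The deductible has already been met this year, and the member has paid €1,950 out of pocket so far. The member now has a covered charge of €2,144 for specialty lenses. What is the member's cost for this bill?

€643.20

The deductible is already satisfied, so the full bill goes to coinsurance.
Member's 30% share of €2,144 is €643.20.
Total out-of-pocket so far would be €1,950 + €643.20 = €2,593.20, below the €4,500 cap — no reduction.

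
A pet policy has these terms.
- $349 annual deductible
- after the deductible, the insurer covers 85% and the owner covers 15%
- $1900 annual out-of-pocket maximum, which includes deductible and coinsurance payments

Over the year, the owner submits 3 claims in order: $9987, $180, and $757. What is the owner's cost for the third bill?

$78.30

#1 ($9987): deductible takes $349, $9638 remains; 15% of $9638 = $1445.70. Owner owes $1794.70 (running OOP $1794.70).
#2 ($180): 15% coinsurance on $180 = $27. Cost to owner: $27. OOP to date $1821.70.
#3 ($757): deductible already satisfied, so owner's share is 15% × $757 = $113.55. That would push OOP to $1935.25, over the $1900 cap, so owner pays $1900 − $1821.70 = $78.30.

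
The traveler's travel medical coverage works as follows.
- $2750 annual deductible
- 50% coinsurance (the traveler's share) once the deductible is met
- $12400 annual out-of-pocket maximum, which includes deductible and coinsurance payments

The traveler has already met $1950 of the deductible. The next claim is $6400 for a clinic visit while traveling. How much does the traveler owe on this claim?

$3600

Deductible still to meet: $2750 − $1950 = $800.
The remaining $5600 (= $6400 − $800) moves to coinsurance.
Coinsurance: $5600 × 50% = $2800.
So the traveler owes $800 + $2800 = $3600 before any cap.
Year-to-date out-of-pocket becomes $1950 + $3600 = $5550, still under the $12400 maximum, so no cap applies.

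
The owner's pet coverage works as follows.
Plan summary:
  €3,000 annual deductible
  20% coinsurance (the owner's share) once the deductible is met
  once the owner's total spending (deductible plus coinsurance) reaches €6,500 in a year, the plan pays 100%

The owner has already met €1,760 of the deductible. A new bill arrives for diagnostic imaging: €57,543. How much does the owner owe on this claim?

Remaining deductible: €3,000 − €1,760 = €1,240.
The remaining €56,303 (= €57,543 − €1,240) moves to coinsurance.
Owner's 20% share of €56,303 is €11,260.60.
Owner responsibility before any cap: €1,240 + €11,260.60 = €12,500.60.
Year-to-date out-of-pocket would reach €1,760 + €12,500.60 = €14,260.60, above the €6,500 maximum, so the owner pays only €6,500 − €1,760 = €4,740.

€4,740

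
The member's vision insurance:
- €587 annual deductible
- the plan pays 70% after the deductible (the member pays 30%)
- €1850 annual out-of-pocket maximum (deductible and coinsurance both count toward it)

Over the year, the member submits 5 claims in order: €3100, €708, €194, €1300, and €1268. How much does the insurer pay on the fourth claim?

Bill 1, €3100: deductible takes €587, €2513 remains; 30% of €2513 = €753.90. Member pays €1340.90; OOP now €1340.90. Insurer: €3100 − €1340.90 = €1759.10.
Bill 2, €708: deductible met; 30% of €708 = €212.40. Member pays €212.40; OOP now €1553.30. Insurer: €708 − €212.40 = €495.60.
Bill 3, €194: deductible already satisfied, so member's share is 30% × €194 = €58.20. Member owes €58.20 (running OOP €1611.50). Plan pays €194 − €58.20 = €135.80.
Bill 4, €1300: deductible already satisfied, so member's share is 30% × €1300 = €390. Adding that to €1611.50 gives €2001.50, past the €1850 cap; member pays only €1850 − €1611.50 = €238.50. Plan pays €1300 − €238.50 = €1061.50.

€1061.50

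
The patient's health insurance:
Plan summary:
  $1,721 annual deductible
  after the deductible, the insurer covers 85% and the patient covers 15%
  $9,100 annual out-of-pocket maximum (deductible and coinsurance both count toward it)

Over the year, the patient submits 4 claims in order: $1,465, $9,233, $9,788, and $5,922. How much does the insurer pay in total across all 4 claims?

$20,983.95

Bill 1, $1,465: fully absorbed by the deductible. Patient pays $1,465; OOP now $1,465. Plan pays $1,465 − $1,465 = $0.
Bill 2, $9,233: deductible takes $256, $8,977 remains; patient's 15% is $1,346.55. Patient pays $1,602.55; OOP now $3,067.55. Insurer: $9,233 − $1,602.55 = $7,630.45.
Bill 3, $9,788: deductible met; 15% of $9,788 = $1,468.20. Cost to patient: $1,468.20. OOP to date $4,535.75. Plan pays $9,788 − $1,468.20 = $8,319.80.
Bill 4, $5,922: deductible already satisfied, so patient's share is 15% × $5,922 = $888.30. Cost to patient: $888.30. OOP to date $5,424.05. Plan pays $5,922 − $888.30 = $5,033.70.
Insurer total: $0 + $7,630.45 + $8,319.80 + $5,033.70 = $20,983.95.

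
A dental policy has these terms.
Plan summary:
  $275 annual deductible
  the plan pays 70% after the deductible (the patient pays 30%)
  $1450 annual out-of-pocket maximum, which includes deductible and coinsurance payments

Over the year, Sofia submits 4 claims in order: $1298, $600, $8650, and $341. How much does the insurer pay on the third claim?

Claim 1 — $1298: deductible takes $275, $1023 remains; patient's 30% is $306.90. Patient owes $581.90 (running OOP $581.90). Insurer: $1298 − $581.90 = $716.10.
Claim 2 — $600: deductible met; 30% of $600 = $180. Cost to patient: $180. OOP to date $761.90. Plan pays $600 − $180 = $420.
Claim 3 — $8650: 30% coinsurance on $8650 = $2595. OOP would hit $3356.90 > $1450, so the cap limits the patient to $1450 − $761.90 = $688.10. Insurer: $8650 − $688.10 = $7961.90.

$7961.90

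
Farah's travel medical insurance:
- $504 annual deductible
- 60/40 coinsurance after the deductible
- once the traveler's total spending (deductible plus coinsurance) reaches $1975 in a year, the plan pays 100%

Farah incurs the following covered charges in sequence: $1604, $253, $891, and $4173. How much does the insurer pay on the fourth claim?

#1 ($1604): deductible takes $504, $1100 remains; coinsurance $1100 × 40% = $440. Traveler owes $944 (running OOP $944). Insurer: $1604 − $944 = $660.
#2 ($253): 40% coinsurance on $253 = $101.20. Traveler owes $101.20 (running OOP $1045.20). Insurer: $253 − $101.20 = $151.80.
#3 ($891): deductible met; 40% of $891 = $356.40. Traveler owes $356.40 (running OOP $1401.60). Insurer: $891 − $356.40 = $534.60.
#4 ($4173): 40% coinsurance on $4173 = $1669.20. That would push OOP to $3070.80, over the $1975 cap, so traveler pays $1975 − $1401.60 = $573.40. Insurer: $4173 − $573.40 = $3599.60.

$3599.60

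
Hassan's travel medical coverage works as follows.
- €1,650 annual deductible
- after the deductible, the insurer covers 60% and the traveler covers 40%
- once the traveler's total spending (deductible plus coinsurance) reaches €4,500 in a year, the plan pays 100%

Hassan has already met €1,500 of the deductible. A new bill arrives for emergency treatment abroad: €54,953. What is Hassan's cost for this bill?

€1,500 of the €1,650 deductible is already met, leaving €150.
The remaining €54,803 (= €54,953 − €150) moves to coinsurance.
40% of €54,803 = €21,921.20 falls to the traveler.
So the traveler owes €150 + €21,921.20 = €22,071.20 before any cap.
That would bring total out-of-pocket to €23,571.20, past the €4,500 cap. The traveler is capped at €4,500 − €1,500 = €3,000 on this claim.

€3,000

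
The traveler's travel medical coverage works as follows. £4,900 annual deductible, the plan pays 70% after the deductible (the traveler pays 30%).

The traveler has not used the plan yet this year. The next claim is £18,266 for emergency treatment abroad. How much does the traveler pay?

£8,909.80

The full £4,900 deductible is still open; £4,900 of this bill applies to it.
The remaining £13,366 (= £18,266 − £4,900) moves to coinsurance.
Coinsurance: £13,366 × 30% = £4,009.80.
So the traveler owes £4,900 + £4,009.80 = £8,909.80.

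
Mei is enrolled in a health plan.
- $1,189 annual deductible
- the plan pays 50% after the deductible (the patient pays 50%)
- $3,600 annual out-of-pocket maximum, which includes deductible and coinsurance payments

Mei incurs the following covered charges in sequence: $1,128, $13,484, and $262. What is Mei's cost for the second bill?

#1 ($1,128): all of it applies to the deductible. Patient pays $1,128; OOP now $1,128.
#2 ($13,484): $61 finishes the deductible; $13,423 goes to coinsurance; 50% of $13,423 = $6,711.50. Claim cost before the cap: $61 + $6,711.50 = $6,772.50. That would push OOP to $7,900.50, over the $3,600 cap, so patient pays $3,600 − $1,128 = $2,472.

$2,472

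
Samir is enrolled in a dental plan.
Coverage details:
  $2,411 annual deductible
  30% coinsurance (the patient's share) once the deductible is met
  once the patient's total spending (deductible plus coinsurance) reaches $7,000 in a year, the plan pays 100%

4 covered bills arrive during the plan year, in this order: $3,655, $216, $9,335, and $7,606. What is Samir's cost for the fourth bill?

Bill 1, $3,655: deductible takes $2,411, $1,244 remains; 30% of $1,244 = $373.20. Patient owes $2,784.20 (running OOP $2,784.20).
Bill 2, $216: deductible already satisfied, so patient's share is 30% × $216 = $64.80. Cost to patient: $64.80. OOP to date $2,849.
Bill 3, $9,335: 30% coinsurance on $9,335 = $2,800.50. Cost to patient: $2,800.50. OOP to date $5,649.50.
Bill 4, $7,606: 30% coinsurance on $7,606 = $2,281.80. That would push OOP to $7,931.30, over the $7,000 cap, so patient pays $7,000 − $5,649.50 = $1,350.50.

$1,350.50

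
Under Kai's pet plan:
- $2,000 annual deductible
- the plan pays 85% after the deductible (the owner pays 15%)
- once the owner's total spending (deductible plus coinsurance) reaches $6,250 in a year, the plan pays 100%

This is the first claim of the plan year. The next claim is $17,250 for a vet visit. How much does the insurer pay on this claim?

$12,962.50

Nothing has been paid toward the $2,000 deductible, so the first $2,000 of this charge is applied there.
That leaves $17,250 − $2,000 = $15,250 for coinsurance.
15% of $15,250 = $2,287.50 falls to the owner.
That puts the owner's cost at $2,000 + $2,287.50 = $4,287.50 before any cap.
Total out-of-pocket so far would be $0 + $4,287.50 = $4,287.50, below the $6,250 cap — no reduction.
Insurer pays the balance: $17,250 − $4,287.50 = $12,962.50.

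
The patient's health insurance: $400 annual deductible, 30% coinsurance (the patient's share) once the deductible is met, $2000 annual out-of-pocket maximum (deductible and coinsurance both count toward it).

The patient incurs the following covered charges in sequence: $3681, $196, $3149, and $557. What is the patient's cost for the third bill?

Bill 1, $3681: deductible takes $400, $3281 remains; patient's 30% is $984.30. Patient owes $1384.30 (running OOP $1384.30).
Bill 2, $196: 30% coinsurance on $196 = $58.80. Patient owes $58.80 (running OOP $1443.10).
Bill 3, $3149: deductible already satisfied, so patient's share is 30% × $3149 = $944.70. OOP would hit $2387.80 > $2000, so the cap limits the patient to $2000 − $1443.10 = $556.90.

$556.90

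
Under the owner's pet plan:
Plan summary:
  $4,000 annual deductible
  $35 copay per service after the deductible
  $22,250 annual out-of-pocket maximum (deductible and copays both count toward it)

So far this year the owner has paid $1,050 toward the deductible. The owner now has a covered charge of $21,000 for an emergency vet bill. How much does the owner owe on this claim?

$2,985

Deductible still to meet: $4,000 − $1,050 = $2,950.
After the $2,950 deductible portion, $21,000 − $2,950 = $18,050 is subject to the copay.
Copay on this service: $35.
That puts the owner's cost at $2,950 + $35 = $2,985 before any cap.
Cumulative spending $1,050 + $2,985 = $4,035 stays under the $22,250 maximum.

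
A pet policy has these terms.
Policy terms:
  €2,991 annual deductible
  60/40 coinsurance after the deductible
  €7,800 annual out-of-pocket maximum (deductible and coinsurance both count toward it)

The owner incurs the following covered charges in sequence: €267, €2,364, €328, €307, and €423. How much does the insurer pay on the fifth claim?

Bill 1, €267: fully absorbed by the deductible. Owner pays €267; OOP now €267. Plan pays €267 − €267 = €0.
Bill 2, €2,364: fully absorbed by the deductible. Owner pays €2,364; OOP now €2,631. Plan pays €2,364 − €2,364 = €0.
Bill 3, €328: fully absorbed by the deductible. Cost to owner: €328. OOP to date €2,959. Plan pays €328 − €328 = €0.
Bill 4, €307: €32 to deductible, leaving €275; coinsurance €275 × 40% = €110. Owner pays €142; OOP now €3,101. Insurer: €307 − €142 = €165.
Bill 5, €423: 40% coinsurance on €423 = €169.20. Owner owes €169.20 (running OOP €3,270.20). Insurer: €423 − €169.20 = €253.80.

€253.80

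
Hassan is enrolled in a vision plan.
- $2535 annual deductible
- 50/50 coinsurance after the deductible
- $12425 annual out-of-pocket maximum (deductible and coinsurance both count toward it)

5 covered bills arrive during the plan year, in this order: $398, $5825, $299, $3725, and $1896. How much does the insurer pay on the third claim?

$149.50

Bill 1, $398: entire amount goes to the deductible. Member pays $398; OOP now $398. Insurer: $398 − $398 = $0.
Bill 2, $5825: $2137 finishes the deductible; $3688 goes to coinsurance; coinsurance $3688 × 50% = $1844. Member owes $3981 (running OOP $4379). Plan pays $5825 − $3981 = $1844.
Bill 3, $299: 50% coinsurance on $299 = $149.50. Member owes $149.50 (running OOP $4528.50). Insurer: $299 − $149.50 = $149.50.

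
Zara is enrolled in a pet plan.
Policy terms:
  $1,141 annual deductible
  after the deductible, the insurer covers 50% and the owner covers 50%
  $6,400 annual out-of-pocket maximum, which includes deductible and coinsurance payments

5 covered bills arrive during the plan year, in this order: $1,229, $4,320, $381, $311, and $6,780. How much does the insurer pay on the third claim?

#1 ($1,229): deductible takes $1,141, $88 remains; coinsurance $88 × 50% = $44. Cost to owner: $1,185. OOP to date $1,185. Plan pays $1,229 − $1,185 = $44.
#2 ($4,320): 50% coinsurance on $4,320 = $2,160. Cost to owner: $2,160. OOP to date $3,345. Insurer: $4,320 − $2,160 = $2,160.
#3 ($381): deductible met; 50% of $381 = $190.50. Cost to owner: $190.50. OOP to date $3,535.50. Plan pays $381 − $190.50 = $190.50.

$190.50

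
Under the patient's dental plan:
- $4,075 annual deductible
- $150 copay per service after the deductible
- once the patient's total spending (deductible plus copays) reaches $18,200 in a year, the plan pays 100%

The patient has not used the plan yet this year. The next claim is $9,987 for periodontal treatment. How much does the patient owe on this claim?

$4,225

Deductible not yet touched, so the first $4,075 of the bill goes to the deductible.
That leaves $9,987 − $4,075 = $5,912 for the copay.
Copay on this service: $150.
Patient responsibility before any cap: $4,075 + $150 = $4,225.
Year-to-date out-of-pocket becomes $0 + $4,225 = $4,225, still under the $18,200 maximum, so no cap applies.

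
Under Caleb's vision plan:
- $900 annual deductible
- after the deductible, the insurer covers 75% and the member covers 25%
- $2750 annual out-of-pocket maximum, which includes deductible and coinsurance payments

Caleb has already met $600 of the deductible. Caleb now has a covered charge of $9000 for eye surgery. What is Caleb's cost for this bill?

$2150

Deductible still to meet: $900 − $600 = $300.
That leaves $9000 − $300 = $8700 for coinsurance.
25% of $8700 = $2175 falls to the member.
Member responsibility before any cap: $300 + $2175 = $2475.
Adding $2475 to the $600 already spent would give $3075, which exceeds the $2750 cap; the member pays just $2750 − $600 = $2150.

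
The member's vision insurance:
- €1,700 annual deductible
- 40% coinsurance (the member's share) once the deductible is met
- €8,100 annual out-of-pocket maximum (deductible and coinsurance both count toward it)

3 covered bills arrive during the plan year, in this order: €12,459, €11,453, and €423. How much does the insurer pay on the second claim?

€9,356.60

Claim 1 (€12,459): €1,700 finishes the deductible; €10,759 goes to coinsurance; coinsurance €10,759 × 40% = €4,303.60. Member owes €6,003.60 (running OOP €6,003.60). Plan pays €12,459 − €6,003.60 = €6,455.40.
Claim 2 (€11,453): deductible already satisfied, so member's share is 40% × €11,453 = €4,581.20. OOP would hit €10,584.80 > €8,100, so the cap limits the member to €8,100 − €6,003.60 = €2,096.40. Insurer: €11,453 − €2,096.40 = €9,356.60.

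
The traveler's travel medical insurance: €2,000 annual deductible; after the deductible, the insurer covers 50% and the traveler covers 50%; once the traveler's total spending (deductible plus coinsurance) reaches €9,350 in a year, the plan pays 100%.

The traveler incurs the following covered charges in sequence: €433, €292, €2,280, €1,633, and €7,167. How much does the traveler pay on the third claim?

€1,777.50

#1 (€433): all of it applies to the deductible. Cost to traveler: €433. OOP to date €433.
#2 (€292): fully absorbed by the deductible. Cost to traveler: €292. OOP to date €725.
#3 (€2,280): deductible takes €1,275, €1,005 remains; traveler's 50% is €502.50. Cost to traveler: €1,777.50. OOP to date €2,502.50.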